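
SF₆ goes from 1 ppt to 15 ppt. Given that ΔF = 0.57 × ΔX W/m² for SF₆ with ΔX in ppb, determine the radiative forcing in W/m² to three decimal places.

ΔF = 0.008 W/m²

SF₆: Δ = 15 − 1 = 14 ppt = 0.014 ppb; ΔF = 0.57 × 0.014 = 0.0080 W/m².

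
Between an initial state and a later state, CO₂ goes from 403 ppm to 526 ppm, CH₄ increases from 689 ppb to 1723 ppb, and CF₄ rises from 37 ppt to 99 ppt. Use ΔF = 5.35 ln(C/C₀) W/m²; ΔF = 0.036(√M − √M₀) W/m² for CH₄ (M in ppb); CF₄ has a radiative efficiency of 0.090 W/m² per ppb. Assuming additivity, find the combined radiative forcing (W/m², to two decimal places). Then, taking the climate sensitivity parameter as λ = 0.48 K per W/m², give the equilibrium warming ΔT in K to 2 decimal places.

ΔF = 1.98 W/m²; ΔT = 0.95 K

CO₂: 5.35 × ln(526/403) = 5.35 × ln(1.30521) = 5.35 × 0.26636 = 1.4250 W/m².
CH₄: 0.036 × (√1723 − √689) = 0.036 × (41.5090 − 26.2488) = 0.036 × 15.2602 = 0.5494 W/m².
CF₄: Δ = 99 − 37 = 62 ppt = 0.062 ppb; ΔF = 0.090 × 0.062 = 0.0056 W/m².
Total ΔF = 1.4250 + 0.5494 + 0.0056 = 1.9800 W/m².
ΔT = λ ΔF = 0.48 × 1.98 = 0.9504 K.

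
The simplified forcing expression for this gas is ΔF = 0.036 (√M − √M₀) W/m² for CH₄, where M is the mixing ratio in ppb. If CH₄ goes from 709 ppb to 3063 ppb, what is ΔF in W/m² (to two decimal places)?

CH₄: 0.036 × (√3063 − √709) = 0.036 × (55.3444 − 26.6271) = 0.036 × 28.7173 = 1.0338 W/m².

ΔF = 1.03 W/m²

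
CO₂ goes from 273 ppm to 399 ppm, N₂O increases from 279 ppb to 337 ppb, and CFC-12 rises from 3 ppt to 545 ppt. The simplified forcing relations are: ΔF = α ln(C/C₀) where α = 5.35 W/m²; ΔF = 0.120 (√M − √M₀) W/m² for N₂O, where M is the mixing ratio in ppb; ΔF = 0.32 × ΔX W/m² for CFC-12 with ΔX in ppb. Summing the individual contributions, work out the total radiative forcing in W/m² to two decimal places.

ΔF = 2.40 W/m²

CO₂: 5.35 × ln(399/273) = 5.35 × ln(1.46154) = 5.35 × 0.37949 = 2.0303 W/m².
N₂O: 0.120 × (√337 − √279) = 0.120 × (18.3576 − 16.7033) = 0.120 × 1.6543 = 0.1985 W/m².
CFC-12: Δ = 545 − 3 = 542 ppt = 0.542 ppb; ΔF = 0.32 × 0.542 = 0.1734 W/m².
Total ΔF = 2.0303 + 0.1985 + 0.1734 = 2.4022 W/m².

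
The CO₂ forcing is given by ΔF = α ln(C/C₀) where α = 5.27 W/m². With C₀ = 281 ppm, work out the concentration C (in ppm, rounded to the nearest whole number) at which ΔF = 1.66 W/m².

Set 5.27 ln(C/281) = 1.66, so ln(C/281) = 1.66/5.27 = 0.31499.
Then C/281 = e^0.31499 = 1.37025, giving C = 281 × 1.37025 = 385.04 ppm.

C ≈ 385 ppm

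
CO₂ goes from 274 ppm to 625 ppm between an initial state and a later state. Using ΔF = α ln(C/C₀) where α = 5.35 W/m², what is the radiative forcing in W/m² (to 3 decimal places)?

ΔF = 4.412 W/m²

CO₂: 5.35 × ln(625/274) = 5.35 × ln(2.28102) = 5.35 × 0.82462 = 4.4117 W/m².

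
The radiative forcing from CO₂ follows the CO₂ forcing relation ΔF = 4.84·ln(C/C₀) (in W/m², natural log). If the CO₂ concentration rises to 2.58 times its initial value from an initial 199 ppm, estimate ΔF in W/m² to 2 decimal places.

ΔF = 4.59 W/m²

Because the forcing depends only on the ratio C/C₀, the initial concentration does not enter.
ΔF = 4.84 × ln(2.58) = 4.84 × 0.94779 = 4.5873 W/m².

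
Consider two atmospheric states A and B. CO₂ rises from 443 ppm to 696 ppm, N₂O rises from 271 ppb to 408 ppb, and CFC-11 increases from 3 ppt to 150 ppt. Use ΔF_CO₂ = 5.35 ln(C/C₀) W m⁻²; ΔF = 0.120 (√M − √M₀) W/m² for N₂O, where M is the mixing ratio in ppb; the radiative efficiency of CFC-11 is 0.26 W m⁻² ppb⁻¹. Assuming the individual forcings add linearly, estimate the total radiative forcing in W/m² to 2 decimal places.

CO₂: 5.35 × ln(696/443) = 5.35 × ln(1.57111) = 5.35 × 0.45178 = 2.4170 W/m².
N₂O: 0.120 × (√408 − √271) = 0.120 × (20.1990 − 16.4621) = 0.120 × 3.7369 = 0.4484 W/m².
CFC-11: Δ = 150 − 3 = 147 ppt = 0.147 ppb; ΔF = 0.26 × 0.147 = 0.0382 W/m².
Total ΔF = 2.4170 + 0.4484 + 0.0382 = 2.9036 W/m².

ΔF = 2.90 W/m²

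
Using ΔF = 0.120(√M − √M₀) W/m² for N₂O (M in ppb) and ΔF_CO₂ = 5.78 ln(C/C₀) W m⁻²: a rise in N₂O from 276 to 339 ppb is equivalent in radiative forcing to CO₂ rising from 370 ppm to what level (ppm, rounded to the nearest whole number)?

C ≈ 384 ppm

N₂O forcing: 0.120 × (√339 − √276) = 0.120 × (18.4120 − 16.6132) = 0.120 × 1.7988 = 0.21586 W/m².
Set 5.78 ln(C/370) = 0.21586: ln(C/370) = 0.21586/5.78 = 0.03735, so C = 370 × e^0.03735 = 370 × 1.03806 = 384.08 ppm.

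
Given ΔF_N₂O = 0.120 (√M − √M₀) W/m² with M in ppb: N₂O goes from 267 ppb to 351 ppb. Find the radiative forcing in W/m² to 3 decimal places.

N₂O: 0.120 × (√351 − √267) = 0.120 × (18.7350 − 16.3401) = 0.120 × 2.3949 = 0.2874 W/m².

ΔF = 0.287 W/m²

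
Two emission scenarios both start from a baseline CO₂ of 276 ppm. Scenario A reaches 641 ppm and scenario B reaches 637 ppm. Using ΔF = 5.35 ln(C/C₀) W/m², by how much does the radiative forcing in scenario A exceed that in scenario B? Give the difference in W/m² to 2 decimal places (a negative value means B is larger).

ΔF_A − ΔF_B = 0.03 W/m²

ΔF_A = 5.35 ln(641/276) = 5.35 × 0.84263 = 4.5081 W/m².
ΔF_B = 5.35 ln(637/276) = 5.35 × 0.83637 = 4.4746 W/m².
Difference: 4.5081 − 4.4746 = 0.0335 W/m².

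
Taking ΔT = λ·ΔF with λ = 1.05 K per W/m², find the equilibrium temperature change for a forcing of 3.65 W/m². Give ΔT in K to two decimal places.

ΔT = λ ΔF = 1.05 × 3.65 = 3.8325 K.

ΔT = 3.83 K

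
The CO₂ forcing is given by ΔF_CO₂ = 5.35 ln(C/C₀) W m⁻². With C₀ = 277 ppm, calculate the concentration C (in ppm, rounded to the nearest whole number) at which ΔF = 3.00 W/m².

Set 5.35 ln(C/277) = 3.00, so ln(C/277) = 3.00/5.35 = 0.56075.
Then C/277 = e^0.56075 = 1.75199, giving C = 277 × 1.75199 = 485.30 ppm.

C ≈ 485 ppm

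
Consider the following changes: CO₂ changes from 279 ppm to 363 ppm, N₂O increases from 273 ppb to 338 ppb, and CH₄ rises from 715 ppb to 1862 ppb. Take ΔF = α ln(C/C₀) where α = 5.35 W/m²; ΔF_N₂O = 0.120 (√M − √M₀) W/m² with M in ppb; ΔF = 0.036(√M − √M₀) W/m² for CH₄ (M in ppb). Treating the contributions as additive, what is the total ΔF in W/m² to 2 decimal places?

CO₂: 5.35 × ln(363/279) = 5.35 × ln(1.30108) = 5.35 × 0.26319 = 1.4081 W/m².
N₂O: 0.120 × (√338 − √273) = 0.120 × (18.3848 − 16.5227) = 0.120 × 1.8621 = 0.2235 W/m².
CH₄: 0.036 × (√1862 − √715) = 0.036 × (43.1509 − 26.7395) = 0.036 × 16.4114 = 0.5908 W/m².
Total ΔF = 1.4081 + 0.2235 + 0.5908 = 2.2224 W/m².

ΔF = 2.22 W/m²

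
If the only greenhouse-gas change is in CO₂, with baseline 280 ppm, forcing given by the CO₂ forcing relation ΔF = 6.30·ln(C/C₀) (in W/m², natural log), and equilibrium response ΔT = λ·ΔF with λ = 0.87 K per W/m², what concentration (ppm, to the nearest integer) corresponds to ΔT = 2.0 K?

Required forcing: ΔF = ΔT/λ = 2.0/0.87 = 2.2989 W/m².
Then ln(C/280) = ΔF/6.30 = 2.2989/6.30 = 0.36490.
So C = 280 × e^0.36490 = 280 × 1.44037 = 403.30 ppm.

C ≈ 403 ppm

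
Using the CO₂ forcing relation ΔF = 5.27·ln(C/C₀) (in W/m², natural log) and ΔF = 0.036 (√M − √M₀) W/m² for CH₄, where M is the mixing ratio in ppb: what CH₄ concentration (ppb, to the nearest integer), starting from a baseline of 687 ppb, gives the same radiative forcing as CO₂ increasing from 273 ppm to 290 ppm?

CO₂ forcing: 5.27 × ln(290/273) = 5.27 × 0.060409 = 0.31836 W/m².
Set 0.036(√M − √687) = 0.31836: √M = 0.31836/0.036 + √687 = 8.8433 + 26.2107 = 35.0540.
M = (35.0540)² = 1228.78 ppb.

M ≈ 1229 ppb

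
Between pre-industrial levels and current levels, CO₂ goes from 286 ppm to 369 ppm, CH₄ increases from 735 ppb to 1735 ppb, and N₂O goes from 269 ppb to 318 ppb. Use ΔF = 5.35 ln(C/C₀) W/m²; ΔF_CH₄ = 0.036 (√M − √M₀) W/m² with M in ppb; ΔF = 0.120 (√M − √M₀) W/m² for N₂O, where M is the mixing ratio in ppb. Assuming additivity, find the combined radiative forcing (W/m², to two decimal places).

ΔF = 2.06 W/m²

CO₂: 5.35 × ln(369/286) = 5.35 × ln(1.29021) = 5.35 × 0.25480 = 1.3632 W/m².
CH₄: 0.036 × (√1735 − √735) = 0.036 × (41.6533 − 27.1109) = 0.036 × 14.5424 = 0.5235 W/m².
N₂O: 0.120 × (√318 − √269) = 0.120 × (17.8326 − 16.4012) = 0.120 × 1.4314 = 0.1718 W/m².
Total ΔF = 1.3632 + 0.5235 + 0.1718 = 2.0585 W/m².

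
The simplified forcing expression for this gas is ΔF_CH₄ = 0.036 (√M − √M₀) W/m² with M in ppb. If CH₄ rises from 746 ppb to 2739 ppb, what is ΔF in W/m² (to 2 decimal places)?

CH₄: 0.036 × (√2739 − √746) = 0.036 × (52.3355 − 27.3130) = 0.036 × 25.0225 = 0.9008 W/m².

ΔF = 0.90 W/m²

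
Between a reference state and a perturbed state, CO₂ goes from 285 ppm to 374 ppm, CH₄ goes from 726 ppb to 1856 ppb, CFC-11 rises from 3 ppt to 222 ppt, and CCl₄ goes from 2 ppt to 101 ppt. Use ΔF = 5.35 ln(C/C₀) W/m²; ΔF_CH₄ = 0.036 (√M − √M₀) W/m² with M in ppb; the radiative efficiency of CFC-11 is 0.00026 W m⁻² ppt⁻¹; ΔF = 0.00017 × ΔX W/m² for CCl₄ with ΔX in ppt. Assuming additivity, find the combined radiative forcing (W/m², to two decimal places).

ΔF = 2.11 W/m²

CO₂: 5.35 × ln(374/285) = 5.35 × ln(1.31228) = 5.35 × 0.27177 = 1.4540 W/m².
CH₄: 0.036 × (√1856 − √726) = 0.036 × (43.0813 − 26.9444) = 0.036 × 16.1369 = 0.5809 W/m².
CFC-11: ΔF = 0.00026 × (222 − 3) = 0.00026 × 219 = 0.0569 W/m².
CCl₄: ΔF = 0.00017 × (101 − 2) = 0.00017 × 99 = 0.0168 W/m².
Total ΔF = 1.4540 + 0.5809 + 0.0569 + 0.0168 = 2.1086 W/m².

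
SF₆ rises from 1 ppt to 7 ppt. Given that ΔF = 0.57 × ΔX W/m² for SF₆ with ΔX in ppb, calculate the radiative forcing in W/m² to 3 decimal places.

SF₆: Δ = 7 − 1 = 6 ppt = 0.006 ppb; ΔF = 0.57 × 0.006 = 0.0034 W/m².

ΔF = 0.003 W/m²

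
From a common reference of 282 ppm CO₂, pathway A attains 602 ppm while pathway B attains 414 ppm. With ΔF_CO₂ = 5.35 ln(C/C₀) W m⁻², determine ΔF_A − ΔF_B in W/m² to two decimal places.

ΔF_A = 5.35 ln(602/282) = 5.35 × 0.75835 = 4.0572 W/m².
ΔF_B = 5.35 ln(414/282) = 5.35 × 0.38396 = 2.0542 W/m².
Difference: 4.0572 − 2.0542 = 2.0030 W/m².

ΔF_A − ΔF_B = 2.00 W/m²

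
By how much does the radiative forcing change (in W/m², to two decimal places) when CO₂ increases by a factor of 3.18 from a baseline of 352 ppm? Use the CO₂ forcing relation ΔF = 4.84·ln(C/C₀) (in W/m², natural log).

ΔF = 4.84 × ln(3.18) = 4.84 × 1.15688 = 5.5993 W/m².

ΔF = 5.60 W/m²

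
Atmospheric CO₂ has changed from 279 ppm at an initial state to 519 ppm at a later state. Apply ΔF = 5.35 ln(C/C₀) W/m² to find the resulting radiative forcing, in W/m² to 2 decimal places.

ΔF = 3.32 W/m²

CO₂: 5.35 × ln(519/279) = 5.35 × ln(1.86022) = 5.35 × 0.62069 = 3.3207 W/m².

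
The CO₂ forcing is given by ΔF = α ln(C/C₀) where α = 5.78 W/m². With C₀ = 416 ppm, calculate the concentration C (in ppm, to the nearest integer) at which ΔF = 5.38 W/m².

C ≈ 1055 ppm

Set 5.78 ln(C/416) = 5.38, so ln(C/416) = 5.38/5.78 = 0.93080.
Then C/416 = e^0.93080 = 2.53654, giving C = 416 × 2.53654 = 1055.20 ppm.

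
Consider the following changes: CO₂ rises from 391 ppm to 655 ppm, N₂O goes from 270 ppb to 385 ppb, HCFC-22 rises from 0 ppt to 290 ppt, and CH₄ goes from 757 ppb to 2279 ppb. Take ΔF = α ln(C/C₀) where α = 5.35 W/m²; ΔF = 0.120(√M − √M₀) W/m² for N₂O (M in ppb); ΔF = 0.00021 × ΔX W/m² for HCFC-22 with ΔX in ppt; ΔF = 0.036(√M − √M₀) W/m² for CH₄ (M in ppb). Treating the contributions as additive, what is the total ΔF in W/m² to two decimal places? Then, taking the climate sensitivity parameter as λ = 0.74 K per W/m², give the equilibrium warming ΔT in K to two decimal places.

CO₂: 5.35 × ln(655/391) = 5.35 × ln(1.67519) = 5.35 × 0.51593 = 2.7602 W/m².
N₂O: 0.120 × (√385 − √270) = 0.120 × (19.6214 − 16.4317) = 0.120 × 3.1897 = 0.3828 W/m².
HCFC-22: ΔF = 0.00021 × (290 − 0) = 0.00021 × 290 = 0.0609 W/m².
CH₄: 0.036 × (√2279 − √757) = 0.036 × (47.7389 − 27.5136) = 0.036 × 20.2253 = 0.7281 W/m².
Total ΔF = 2.7602 + 0.3828 + 0.0609 + 0.7281 = 3.9320 W/m².
ΔT = λ ΔF = 0.74 × 3.93 = 2.9082 K.

ΔF = 3.93 W/m²; ΔT = 2.91 K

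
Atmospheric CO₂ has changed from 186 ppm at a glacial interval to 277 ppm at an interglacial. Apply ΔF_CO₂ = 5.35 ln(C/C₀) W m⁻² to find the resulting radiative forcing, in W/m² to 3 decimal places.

CO₂: 5.35 × ln(277/186) = 5.35 × ln(1.48925) = 5.35 × 0.39827 = 2.1307 W/m².

ΔF = 2.131 W/m²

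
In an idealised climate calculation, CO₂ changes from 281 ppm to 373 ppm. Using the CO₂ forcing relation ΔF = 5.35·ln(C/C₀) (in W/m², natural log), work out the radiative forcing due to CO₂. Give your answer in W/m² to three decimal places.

ΔF = 1.515 W/m²

CO₂: 5.35 × ln(373/281) = 5.35 × ln(1.32740) = 5.35 × 0.28322 = 1.5152 W/m².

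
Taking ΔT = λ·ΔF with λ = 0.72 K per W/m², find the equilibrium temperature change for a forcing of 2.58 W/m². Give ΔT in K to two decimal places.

ΔT = λ ΔF = 0.72 × 2.58 = 1.8576 K.

ΔT = 1.86 K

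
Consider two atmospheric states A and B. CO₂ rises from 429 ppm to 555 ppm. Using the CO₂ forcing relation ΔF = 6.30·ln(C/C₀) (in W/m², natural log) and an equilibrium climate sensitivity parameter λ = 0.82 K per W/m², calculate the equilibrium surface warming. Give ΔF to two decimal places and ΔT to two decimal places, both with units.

CO₂: 6.30 × ln(555/429) = 6.30 × ln(1.29371) = 6.30 × 0.25751 = 1.6223 W/m².
ΔT = λ ΔF = 0.82 × 1.62 = 1.3284 K.

ΔF = 1.62 W/m²; ΔT = 1.33 K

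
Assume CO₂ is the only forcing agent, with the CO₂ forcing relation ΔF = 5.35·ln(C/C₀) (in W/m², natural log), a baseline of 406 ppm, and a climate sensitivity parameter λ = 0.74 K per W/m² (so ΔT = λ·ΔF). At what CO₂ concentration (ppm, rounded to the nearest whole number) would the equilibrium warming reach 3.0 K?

Required forcing: ΔF = ΔT/λ = 3.0/0.74 = 4.0541 W/m².
Then ln(C/406) = ΔF/5.35 = 4.0541/5.35 = 0.75778.
So C = 406 × e^0.75778 = 406 × 2.13353 = 866.21 ppm.

C ≈ 866 ppm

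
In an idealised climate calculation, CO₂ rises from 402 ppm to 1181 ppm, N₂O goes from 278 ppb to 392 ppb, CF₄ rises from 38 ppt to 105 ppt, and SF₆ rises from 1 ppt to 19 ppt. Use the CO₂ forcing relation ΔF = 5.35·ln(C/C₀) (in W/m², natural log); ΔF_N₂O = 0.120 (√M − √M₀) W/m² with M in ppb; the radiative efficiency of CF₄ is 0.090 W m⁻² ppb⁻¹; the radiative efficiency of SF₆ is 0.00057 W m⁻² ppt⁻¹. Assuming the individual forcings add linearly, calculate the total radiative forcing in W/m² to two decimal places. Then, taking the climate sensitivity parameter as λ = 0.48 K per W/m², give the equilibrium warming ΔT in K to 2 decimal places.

CO₂: 5.35 × ln(1181/402) = 5.35 × ln(2.93781) = 5.35 × 1.07766 = 5.7655 W/m².
N₂O: 0.120 × (√392 − √278) = 0.120 × (19.7990 − 16.6733) = 0.120 × 3.1257 = 0.3751 W/m².
CF₄: Δ = 105 − 38 = 67 ppt = 0.067 ppb; ΔF = 0.090 × 0.067 = 0.0060 W/m².
SF₆: ΔF = 0.00057 × (19 − 1) = 0.00057 × 18 = 0.0103 W/m².
Total ΔF = 5.7655 + 0.3751 + 0.0060 + 0.0103 = 6.1569 W/m².
ΔT = λ ΔF = 0.48 × 6.16 = 2.9568 K.

ΔF = 6.16 W/m²; ΔT = 2.96 K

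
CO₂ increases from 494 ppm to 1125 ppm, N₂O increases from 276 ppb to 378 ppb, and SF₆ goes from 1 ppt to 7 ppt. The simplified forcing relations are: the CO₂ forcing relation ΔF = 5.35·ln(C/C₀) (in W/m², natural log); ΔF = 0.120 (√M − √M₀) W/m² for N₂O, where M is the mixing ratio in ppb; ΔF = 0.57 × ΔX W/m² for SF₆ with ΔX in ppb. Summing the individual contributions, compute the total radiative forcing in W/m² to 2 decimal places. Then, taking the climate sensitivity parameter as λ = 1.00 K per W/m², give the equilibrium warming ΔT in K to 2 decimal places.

ΔF = 4.75 W/m²; ΔT = 4.75 K

CO₂: 5.35 × ln(1125/494) = 5.35 × ln(2.27733) = 5.35 × 0.82300 = 4.4031 W/m².
N₂O: 0.120 × (√378 − √276) = 0.120 × (19.4422 − 16.6132) = 0.120 × 2.8290 = 0.3395 W/m².
SF₆: Δ = 7 − 1 = 6 ppt = 0.006 ppb; ΔF = 0.57 × 0.006 = 0.0034 W/m².
Total ΔF = 4.4031 + 0.3395 + 0.0034 = 4.7460 W/m².
ΔT = λ ΔF = 1.00 × 4.75 = 4.7500 K.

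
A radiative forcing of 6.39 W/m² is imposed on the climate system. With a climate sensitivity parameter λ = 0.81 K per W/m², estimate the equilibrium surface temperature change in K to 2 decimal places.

ΔT = 5.18 K

ΔT = λ ΔF = 0.81 × 6.39 = 5.1759 K.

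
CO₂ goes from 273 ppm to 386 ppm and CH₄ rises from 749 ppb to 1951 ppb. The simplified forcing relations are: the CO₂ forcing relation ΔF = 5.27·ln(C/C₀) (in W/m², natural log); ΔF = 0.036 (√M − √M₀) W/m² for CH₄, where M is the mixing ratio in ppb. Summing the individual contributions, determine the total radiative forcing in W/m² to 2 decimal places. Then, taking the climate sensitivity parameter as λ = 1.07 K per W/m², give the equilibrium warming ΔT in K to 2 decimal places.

ΔF = 2.43 W/m²; ΔT = 2.60 K

CO₂: 5.27 × ln(386/273) = 5.27 × ln(1.41392) = 5.27 × 0.34637 = 1.8254 W/m².
CH₄: 0.036 × (√1951 − √749) = 0.036 × (44.1701 − 27.3679) = 0.036 × 16.8022 = 0.6049 W/m².
Total ΔF = 1.8254 + 0.6049 = 2.4303 W/m².
ΔT = λ ΔF = 1.07 × 2.43 = 2.6001 K.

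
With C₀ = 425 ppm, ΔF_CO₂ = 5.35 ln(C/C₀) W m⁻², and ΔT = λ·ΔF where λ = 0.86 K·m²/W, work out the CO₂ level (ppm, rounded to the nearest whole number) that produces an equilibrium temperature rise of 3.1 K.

C ≈ 834 ppm

Required forcing: ΔF = ΔT/λ = 3.1/0.86 = 3.6047 W/m².
Then ln(C/425) = ΔF/5.35 = 3.6047/5.35 = 0.67378.
So C = 425 × e^0.67378 = 425 × 1.96164 = 833.70 ppm.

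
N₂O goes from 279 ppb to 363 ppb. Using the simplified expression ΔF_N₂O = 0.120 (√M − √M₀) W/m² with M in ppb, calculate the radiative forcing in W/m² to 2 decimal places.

ΔF = 0.28 W/m²

N₂O: 0.120 × (√363 − √279) = 0.120 × (19.0526 − 16.7033) = 0.120 × 2.3493 = 0.2819 W/m².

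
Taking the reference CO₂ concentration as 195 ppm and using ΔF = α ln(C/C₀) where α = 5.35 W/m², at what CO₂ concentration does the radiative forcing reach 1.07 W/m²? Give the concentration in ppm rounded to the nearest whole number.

Set 5.35 ln(C/195) = 1.07, so ln(C/195) = 1.07/5.35 = 0.20000.
Then C/195 = e^0.20000 = 1.22140, giving C = 195 × 1.22140 = 238.17 ppm.

C ≈ 238 ppm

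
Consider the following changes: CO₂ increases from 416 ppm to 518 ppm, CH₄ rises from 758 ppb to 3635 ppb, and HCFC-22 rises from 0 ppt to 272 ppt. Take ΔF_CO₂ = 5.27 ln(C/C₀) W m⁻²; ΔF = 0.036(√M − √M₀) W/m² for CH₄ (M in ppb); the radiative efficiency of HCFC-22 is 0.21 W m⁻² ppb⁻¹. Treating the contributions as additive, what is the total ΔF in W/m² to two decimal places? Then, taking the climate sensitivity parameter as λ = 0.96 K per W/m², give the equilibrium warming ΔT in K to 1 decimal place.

ΔF = 2.39 W/m²; ΔT = 2.3 K

CO₂: 5.27 × ln(518/416) = 5.27 × ln(1.24519) = 5.27 × 0.21929 = 1.1557 W/m².
CH₄: 0.036 × (√3635 − √758) = 0.036 × (60.2910 − 27.5318) = 0.036 × 32.7592 = 1.1793 W/m².
HCFC-22: Δ = 272 − 0 = 272 ppt = 0.272 ppb; ΔF = 0.21 × 0.272 = 0.0571 W/m².
Total ΔF = 1.1557 + 1.1793 + 0.0571 = 2.3921 W/m².
ΔT = λ ΔF = 0.96 × 2.39 = 2.2944 K.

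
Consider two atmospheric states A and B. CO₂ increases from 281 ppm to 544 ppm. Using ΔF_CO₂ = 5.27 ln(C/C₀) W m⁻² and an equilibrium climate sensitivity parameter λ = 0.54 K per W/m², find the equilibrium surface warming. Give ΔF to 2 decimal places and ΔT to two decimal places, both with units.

ΔF = 3.48 W/m²; ΔT = 1.88 K

CO₂: 5.27 × ln(544/281) = 5.27 × ln(1.93594) = 5.27 × 0.66059 = 3.4813 W/m².
ΔT = λ ΔF = 0.54 × 3.48 = 1.8792 K.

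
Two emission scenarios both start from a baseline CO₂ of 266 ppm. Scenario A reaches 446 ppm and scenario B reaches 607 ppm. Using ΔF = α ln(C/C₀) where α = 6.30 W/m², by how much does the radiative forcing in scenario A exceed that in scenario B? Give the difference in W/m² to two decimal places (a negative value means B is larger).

ΔF_A − ΔF_B = -1.94 W/m²

ΔF_A = 6.30 ln(446/266) = 6.30 × 0.51682 = 3.2560 W/m².
ΔF_B = 6.30 ln(607/266) = 6.30 × 0.82503 = 5.1977 W/m².
Difference: 3.2560 − 5.1977 = -1.9417 W/m².
(Equivalently, ΔF_A − ΔF_B = 6.30 ln(446/607) = 6.30 × -0.30821 = -1.9417 W/m².)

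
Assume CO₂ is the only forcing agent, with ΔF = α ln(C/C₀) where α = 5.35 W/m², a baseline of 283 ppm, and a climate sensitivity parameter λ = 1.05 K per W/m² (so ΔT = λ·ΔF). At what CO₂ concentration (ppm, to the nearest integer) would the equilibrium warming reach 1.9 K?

Required forcing: ΔF = ΔT/λ = 1.9/1.05 = 1.8095 W/m².
Then ln(C/283) = ΔF/5.35 = 1.8095/5.35 = 0.33822.
So C = 283 × e^0.33822 = 283 × 1.40245 = 396.89 ppm.

C ≈ 397 ppm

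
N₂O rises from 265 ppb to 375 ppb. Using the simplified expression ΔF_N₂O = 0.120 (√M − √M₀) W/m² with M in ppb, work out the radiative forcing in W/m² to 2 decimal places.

ΔF = 0.37 W/m²

N₂O: 0.120 × (√375 − √265) = 0.120 × (19.3649 − 16.2788) = 0.120 × 3.0861 = 0.3703 W/m².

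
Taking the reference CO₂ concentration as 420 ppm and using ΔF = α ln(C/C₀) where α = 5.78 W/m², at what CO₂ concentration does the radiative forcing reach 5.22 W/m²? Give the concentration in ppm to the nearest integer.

Set 5.78 ln(C/420) = 5.22, so ln(C/420) = 5.22/5.78 = 0.90311.
Then C/420 = e^0.90311 = 2.46726, giving C = 420 × 2.46726 = 1036.25 ppm.

C ≈ 1036 ppm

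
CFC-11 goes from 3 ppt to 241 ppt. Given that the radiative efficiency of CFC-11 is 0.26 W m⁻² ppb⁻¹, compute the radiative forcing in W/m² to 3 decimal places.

ΔF = 0.062 W/m²

CFC-11: Δ = 241 − 3 = 238 ppt = 0.238 ppb; ΔF = 0.26 × 0.238 = 0.0619 W/m².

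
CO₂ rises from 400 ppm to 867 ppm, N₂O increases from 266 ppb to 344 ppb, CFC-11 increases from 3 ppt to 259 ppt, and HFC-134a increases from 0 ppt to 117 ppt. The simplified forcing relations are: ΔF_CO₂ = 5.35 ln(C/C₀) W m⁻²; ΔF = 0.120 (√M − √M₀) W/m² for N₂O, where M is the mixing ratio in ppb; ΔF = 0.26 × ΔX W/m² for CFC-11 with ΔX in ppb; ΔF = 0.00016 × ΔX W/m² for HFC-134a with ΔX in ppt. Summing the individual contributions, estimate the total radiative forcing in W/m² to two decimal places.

CO₂: 5.35 × ln(867/400) = 5.35 × ln(2.16750) = 5.35 × 0.77357 = 4.1386 W/m².
N₂O: 0.120 × (√344 − √266) = 0.120 × (18.5472 − 16.3095) = 0.120 × 2.2377 = 0.2685 W/m².
CFC-11: Δ = 259 − 3 = 256 ppt = 0.256 ppb; ΔF = 0.26 × 0.256 = 0.0666 W/m².
HFC-134a: ΔF = 0.00016 × (117 − 0) = 0.00016 × 117 = 0.0187 W/m².
Total ΔF = 4.1386 + 0.2685 + 0.0666 + 0.0187 = 4.4924 W/m².

ΔF = 4.49 W/m²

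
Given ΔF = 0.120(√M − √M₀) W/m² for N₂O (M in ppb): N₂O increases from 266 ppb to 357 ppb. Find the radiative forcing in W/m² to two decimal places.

N₂O: 0.120 × (√357 − √266) = 0.120 × (18.8944 − 16.3095) = 0.120 × 2.5849 = 0.3102 W/m².

ΔF = 0.31 W/m²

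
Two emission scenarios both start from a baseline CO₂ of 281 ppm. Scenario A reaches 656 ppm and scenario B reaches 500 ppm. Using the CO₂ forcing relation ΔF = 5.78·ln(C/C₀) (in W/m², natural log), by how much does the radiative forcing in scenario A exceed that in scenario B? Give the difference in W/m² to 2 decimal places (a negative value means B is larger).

ΔF_A = 5.78 ln(656/281) = 5.78 × 0.84781 = 4.9003 W/m².
ΔF_B = 5.78 ln(500/281) = 5.78 × 0.57625 = 3.3307 W/m².
Difference: 4.9003 − 3.3307 = 1.5696 W/m².

ΔF_A − ΔF_B = 1.57 W/m²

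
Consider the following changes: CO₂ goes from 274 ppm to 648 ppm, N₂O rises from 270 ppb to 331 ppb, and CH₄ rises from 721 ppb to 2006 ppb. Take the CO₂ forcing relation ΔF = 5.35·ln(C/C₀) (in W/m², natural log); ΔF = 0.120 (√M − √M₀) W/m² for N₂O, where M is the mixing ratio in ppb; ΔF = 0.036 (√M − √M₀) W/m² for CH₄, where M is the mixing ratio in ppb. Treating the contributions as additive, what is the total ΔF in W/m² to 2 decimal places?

CO₂: 5.35 × ln(648/274) = 5.35 × ln(2.36496) = 5.35 × 0.86076 = 4.6051 W/m².
N₂O: 0.120 × (√331 − √270) = 0.120 × (18.1934 − 16.4317) = 0.120 × 1.7617 = 0.2114 W/m².
CH₄: 0.036 × (√2006 − √721) = 0.036 × (44.7884 − 26.8514) = 0.036 × 17.9370 = 0.6457 W/m².
Total ΔF = 4.6051 + 0.2114 + 0.6457 = 5.4622 W/m².

ΔF = 5.46 W/m²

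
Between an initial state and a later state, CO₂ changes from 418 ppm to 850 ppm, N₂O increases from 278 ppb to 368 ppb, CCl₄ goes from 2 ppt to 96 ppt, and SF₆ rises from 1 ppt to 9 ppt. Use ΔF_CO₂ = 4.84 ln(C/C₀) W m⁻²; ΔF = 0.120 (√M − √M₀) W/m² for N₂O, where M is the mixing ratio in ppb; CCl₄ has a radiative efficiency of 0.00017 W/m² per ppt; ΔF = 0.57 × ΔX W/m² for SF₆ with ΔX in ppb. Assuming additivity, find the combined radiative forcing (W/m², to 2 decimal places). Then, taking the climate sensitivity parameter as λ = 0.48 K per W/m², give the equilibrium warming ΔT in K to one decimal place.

CO₂: 4.84 × ln(850/418) = 4.84 × ln(2.03349) = 4.84 × 0.70975 = 3.4352 W/m².
N₂O: 0.120 × (√368 − √278) = 0.120 × (19.1833 − 16.6733) = 0.120 × 2.5100 = 0.3012 W/m².
CCl₄: ΔF = 0.00017 × (96 − 2) = 0.00017 × 94 = 0.0160 W/m².
SF₆: Δ = 9 − 1 = 8 ppt = 0.008 ppb; ΔF = 0.57 × 0.008 = 0.0046 W/m².
Total ΔF = 3.4352 + 0.3012 + 0.0160 + 0.0046 = 3.7570 W/m².
ΔT = λ ΔF = 0.48 × 3.76 = 1.8048 K.

ΔF = 3.76 W/m²; ΔT = 1.8 K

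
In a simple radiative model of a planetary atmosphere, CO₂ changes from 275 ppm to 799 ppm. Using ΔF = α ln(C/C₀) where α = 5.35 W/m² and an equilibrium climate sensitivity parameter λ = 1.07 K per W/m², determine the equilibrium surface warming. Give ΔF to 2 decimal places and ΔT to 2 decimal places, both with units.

CO₂: 5.35 × ln(799/275) = 5.35 × ln(2.90545) = 5.35 × 1.06659 = 5.7063 W/m².
ΔT = λ ΔF = 1.07 × 5.71 = 6.1097 K.

ΔF = 5.71 W/m²; ΔT = 6.11 K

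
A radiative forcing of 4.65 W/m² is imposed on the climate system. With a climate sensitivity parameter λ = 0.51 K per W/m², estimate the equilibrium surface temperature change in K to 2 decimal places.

ΔT = λ ΔF = 0.51 × 4.65 = 2.3715 K.

ΔT = 2.37 K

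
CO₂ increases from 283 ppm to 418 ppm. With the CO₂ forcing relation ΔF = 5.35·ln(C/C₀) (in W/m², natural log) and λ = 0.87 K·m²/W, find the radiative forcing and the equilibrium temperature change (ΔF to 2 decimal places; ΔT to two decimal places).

CO₂: 5.35 × ln(418/283) = 5.35 × ln(1.47703) = 5.35 × 0.39003 = 2.0867 W/m².
ΔT = λ ΔF = 0.87 × 2.09 = 1.8183 K.

ΔF = 2.09 W/m²; ΔT = 1.82 K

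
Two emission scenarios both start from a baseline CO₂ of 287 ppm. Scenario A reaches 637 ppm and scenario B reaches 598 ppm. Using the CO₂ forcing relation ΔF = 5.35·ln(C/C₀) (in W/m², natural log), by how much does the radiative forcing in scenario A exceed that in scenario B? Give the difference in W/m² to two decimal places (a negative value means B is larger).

ΔF_A = 5.35 ln(637/287) = 5.35 × 0.79729 = 4.2655 W/m².
ΔF_B = 5.35 ln(598/287) = 5.35 × 0.73411 = 3.9275 W/m².
Difference: 4.2655 − 3.9275 = 0.3380 W/m².
(Equivalently, ΔF_A − ΔF_B = 5.35 ln(637/598) = 5.35 × 0.06318 = 0.3380 W/m².)

ΔF_A − ΔF_B = 0.34 W/m²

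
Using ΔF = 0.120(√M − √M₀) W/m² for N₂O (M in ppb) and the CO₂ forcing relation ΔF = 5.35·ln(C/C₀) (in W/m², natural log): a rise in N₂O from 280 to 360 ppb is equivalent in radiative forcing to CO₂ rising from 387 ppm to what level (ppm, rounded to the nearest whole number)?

N₂O forcing: 0.120 × (√360 − √280) = 0.120 × (18.9737 − 16.7332) = 0.120 × 2.2405 = 0.26886 W/m².
Set 5.35 ln(C/387) = 0.26886: ln(C/387) = 0.26886/5.35 = 0.05025, so C = 387 × e^0.05025 = 387 × 1.05153 = 406.94 ppm.

C ≈ 407 ppm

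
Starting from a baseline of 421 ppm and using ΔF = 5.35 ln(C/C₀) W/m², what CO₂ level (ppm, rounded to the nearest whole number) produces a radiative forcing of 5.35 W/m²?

Set 5.35 ln(C/421) = 5.35, so ln(C/421) = 5.35/5.35 = 1.00000.
Then C/421 = e^1.00000 = 2.71828, giving C = 421 × 2.71828 = 1144.40 ppm.

C ≈ 1144 ppm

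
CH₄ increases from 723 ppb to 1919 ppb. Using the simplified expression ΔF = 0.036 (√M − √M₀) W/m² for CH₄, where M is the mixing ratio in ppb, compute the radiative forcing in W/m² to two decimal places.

ΔF = 0.61 W/m²

CH₄: 0.036 × (√1919 − √723) = 0.036 × (43.8064 − 26.8887) = 0.036 × 16.9177 = 0.6090 W/m².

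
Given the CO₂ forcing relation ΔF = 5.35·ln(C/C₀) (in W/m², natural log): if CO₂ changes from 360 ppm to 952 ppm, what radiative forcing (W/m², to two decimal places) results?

CO₂: 5.35 × ln(952/360) = 5.35 × ln(2.64444) = 5.35 × 0.97246 = 5.2027 W/m².

ΔF = 5.20 W/m²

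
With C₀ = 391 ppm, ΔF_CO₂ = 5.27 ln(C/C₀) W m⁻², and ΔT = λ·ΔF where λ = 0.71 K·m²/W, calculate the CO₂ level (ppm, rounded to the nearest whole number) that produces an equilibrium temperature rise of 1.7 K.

C ≈ 616 ppm

Required forcing: ΔF = ΔT/λ = 1.7/0.71 = 2.3944 W/m².
Then ln(C/391) = ΔF/5.27 = 2.3944/5.27 = 0.45435.
So C = 391 × e^0.45435 = 391 × 1.57515 = 615.88 ppm.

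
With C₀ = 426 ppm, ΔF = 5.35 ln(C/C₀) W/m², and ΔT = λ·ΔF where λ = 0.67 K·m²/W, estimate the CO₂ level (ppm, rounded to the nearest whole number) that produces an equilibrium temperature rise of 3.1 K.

C ≈ 1012 ppm

Required forcing: ΔF = ΔT/λ = 3.1/0.67 = 4.6269 W/m².
Then ln(C/426) = ΔF/5.35 = 4.6269/5.35 = 0.86484.
So C = 426 × e^0.86484 = 426 × 2.37463 = 1011.59 ppm.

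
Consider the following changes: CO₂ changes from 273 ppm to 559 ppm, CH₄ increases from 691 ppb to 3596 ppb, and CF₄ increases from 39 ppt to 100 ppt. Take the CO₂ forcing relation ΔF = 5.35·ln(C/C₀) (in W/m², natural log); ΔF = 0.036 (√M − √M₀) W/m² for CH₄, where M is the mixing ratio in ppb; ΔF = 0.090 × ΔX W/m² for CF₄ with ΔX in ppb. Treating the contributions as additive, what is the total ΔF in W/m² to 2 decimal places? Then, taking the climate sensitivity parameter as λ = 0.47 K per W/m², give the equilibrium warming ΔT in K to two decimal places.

CO₂: 5.35 × ln(559/273) = 5.35 × ln(2.04762) = 5.35 × 0.71668 = 3.8342 W/m².
CH₄: 0.036 × (√3596 − √691) = 0.036 × (59.9667 − 26.2869) = 0.036 × 33.6798 = 1.2125 W/m².
CF₄: Δ = 100 − 39 = 61 ppt = 0.061 ppb; ΔF = 0.090 × 0.061 = 0.0055 W/m².
Total ΔF = 3.8342 + 1.2125 + 0.0055 = 5.0522 W/m².
ΔT = λ ΔF = 0.47 × 5.05 = 2.3735 K.

ΔF = 5.05 W/m²; ΔT = 2.37 K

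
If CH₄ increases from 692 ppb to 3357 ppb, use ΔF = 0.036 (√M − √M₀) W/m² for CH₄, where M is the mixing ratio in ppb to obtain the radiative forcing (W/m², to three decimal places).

ΔF = 1.139 W/m²

CH₄: 0.036 × (√3357 − √692) = 0.036 × (57.9396 − 26.3059) = 0.036 × 31.6337 = 1.1388 W/m².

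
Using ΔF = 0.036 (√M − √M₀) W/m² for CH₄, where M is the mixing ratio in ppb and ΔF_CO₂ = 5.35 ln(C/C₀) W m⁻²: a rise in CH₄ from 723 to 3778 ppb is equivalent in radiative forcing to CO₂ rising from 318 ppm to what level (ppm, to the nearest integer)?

C ≈ 401 ppm

CH₄ forcing: 0.036 × (√3778 − √723) = 0.036 × (61.4654 − 26.8887) = 0.036 × 34.5767 = 1.24476 W/m².
Set 5.35 ln(C/318) = 1.24476: ln(C/318) = 1.24476/5.35 = 0.23267, so C = 318 × e^0.23267 = 318 × 1.26196 = 401.30 ppm.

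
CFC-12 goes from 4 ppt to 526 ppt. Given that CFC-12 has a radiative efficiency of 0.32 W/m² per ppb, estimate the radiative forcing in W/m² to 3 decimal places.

CFC-12: Δ = 526 − 4 = 522 ppt = 0.522 ppb; ΔF = 0.32 × 0.522 = 0.1670 W/m².

ΔF = 0.167 W/m²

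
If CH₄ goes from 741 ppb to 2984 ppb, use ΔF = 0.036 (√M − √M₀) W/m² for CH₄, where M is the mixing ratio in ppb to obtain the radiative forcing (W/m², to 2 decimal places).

CH₄: 0.036 × (√2984 − √741) = 0.036 × (54.6260 − 27.2213) = 0.036 × 27.4047 = 0.9866 W/m².

ΔF = 0.99 W/m²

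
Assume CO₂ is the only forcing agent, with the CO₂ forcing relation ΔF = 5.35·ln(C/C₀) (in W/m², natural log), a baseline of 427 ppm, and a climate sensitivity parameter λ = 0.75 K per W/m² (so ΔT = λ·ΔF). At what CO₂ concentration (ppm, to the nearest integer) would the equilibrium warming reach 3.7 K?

Required forcing: ΔF = ΔT/λ = 3.7/0.75 = 4.9333 W/m².
Then ln(C/427) = ΔF/5.35 = 4.9333/5.35 = 0.92211.
So C = 427 × e^0.92211 = 427 × 2.51459 = 1073.73 ppm.

C ≈ 1074 ppm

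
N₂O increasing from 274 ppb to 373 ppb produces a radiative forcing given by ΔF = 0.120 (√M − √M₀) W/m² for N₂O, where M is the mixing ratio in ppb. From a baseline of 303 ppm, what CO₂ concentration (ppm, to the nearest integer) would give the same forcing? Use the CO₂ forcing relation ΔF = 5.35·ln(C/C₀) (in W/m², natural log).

C ≈ 322 ppm

N₂O forcing: 0.120 × (√373 − √274) = 0.120 × (19.3132 − 16.5529) = 0.120 × 2.7603 = 0.33124 W/m².
Set 5.35 ln(C/303) = 0.33124: ln(C/303) = 0.33124/5.35 = 0.06191, so C = 303 × e^0.06191 = 303 × 1.06387 = 322.35 ppm.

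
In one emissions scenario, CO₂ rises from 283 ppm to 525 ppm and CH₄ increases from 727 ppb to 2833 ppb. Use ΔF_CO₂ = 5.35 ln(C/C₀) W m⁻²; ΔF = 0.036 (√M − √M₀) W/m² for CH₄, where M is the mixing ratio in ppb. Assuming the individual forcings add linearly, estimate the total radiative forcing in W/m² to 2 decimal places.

CO₂: 5.35 × ln(525/283) = 5.35 × ln(1.85512) = 5.35 × 0.61795 = 3.3060 W/m².
CH₄: 0.036 × (√2833 − √727) = 0.036 × (53.2259 − 26.9629) = 0.036 × 26.2630 = 0.9455 W/m².
Total ΔF = 3.3060 + 0.9455 = 4.2515 W/m².

ΔF = 4.25 W/m²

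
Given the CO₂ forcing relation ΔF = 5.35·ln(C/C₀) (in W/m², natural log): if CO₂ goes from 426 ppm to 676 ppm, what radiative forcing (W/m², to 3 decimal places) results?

ΔF = 2.470 W/m²

CO₂: 5.35 × ln(676/426) = 5.35 × ln(1.58685) = 5.35 × 0.46175 = 2.4704 W/m².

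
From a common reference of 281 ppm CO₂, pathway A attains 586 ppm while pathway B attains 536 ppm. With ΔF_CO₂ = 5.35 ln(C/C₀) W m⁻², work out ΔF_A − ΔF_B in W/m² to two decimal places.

ΔF_A = 5.35 ln(586/281) = 5.35 × 0.73497 = 3.9321 W/m².
ΔF_B = 5.35 ln(536/281) = 5.35 × 0.64578 = 3.4549 W/m².
Difference: 3.9321 − 3.4549 = 0.4772 W/m².
(Equivalently, ΔF_A − ΔF_B = 5.35 ln(586/536) = 5.35 × 0.08919 = 0.4772 W/m².)

ΔF_A − ΔF_B = 0.48 W/m²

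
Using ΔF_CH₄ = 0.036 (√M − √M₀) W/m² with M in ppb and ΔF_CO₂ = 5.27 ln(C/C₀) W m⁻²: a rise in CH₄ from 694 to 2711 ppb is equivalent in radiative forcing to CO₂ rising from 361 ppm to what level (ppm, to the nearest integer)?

CH₄ forcing: 0.036 × (√2711 − √694) = 0.036 × (52.0673 − 26.3439) = 0.036 × 25.7234 = 0.92604 W/m².
Set 5.27 ln(C/361) = 0.92604: ln(C/361) = 0.92604/5.27 = 0.17572, so C = 361 × e^0.17572 = 361 × 1.19210 = 430.35 ppm.

C ≈ 430 ppm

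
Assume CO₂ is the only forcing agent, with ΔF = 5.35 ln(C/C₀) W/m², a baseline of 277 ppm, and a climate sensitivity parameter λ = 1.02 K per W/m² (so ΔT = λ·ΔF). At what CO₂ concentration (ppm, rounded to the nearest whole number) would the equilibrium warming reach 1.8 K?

Required forcing: ΔF = ΔT/λ = 1.8/1.02 = 1.7647 W/m².
Then ln(C/277) = ΔF/5.35 = 1.7647/5.35 = 0.32985.
So C = 277 × e^0.32985 = 277 × 1.39076 = 385.24 ppm.

C ≈ 385 ppm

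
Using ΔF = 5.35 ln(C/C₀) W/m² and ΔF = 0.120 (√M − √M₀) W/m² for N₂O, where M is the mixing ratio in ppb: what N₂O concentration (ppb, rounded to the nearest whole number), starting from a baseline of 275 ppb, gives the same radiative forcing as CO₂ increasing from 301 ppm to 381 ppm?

CO₂ forcing: 5.35 × ln(381/301) = 5.35 × 0.235689 = 1.26094 W/m².
Set 0.120(√M − √275) = 1.26094: √M = 1.26094/0.120 + √275 = 10.5078 + 16.5831 = 27.0909.
M = (27.0909)² = 733.92 ppb.

M ≈ 734 ppb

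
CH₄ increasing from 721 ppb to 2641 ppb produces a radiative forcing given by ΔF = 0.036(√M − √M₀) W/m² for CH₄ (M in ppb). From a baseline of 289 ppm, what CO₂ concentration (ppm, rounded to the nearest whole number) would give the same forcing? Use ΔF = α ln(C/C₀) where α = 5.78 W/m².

C ≈ 337 ppm

CH₄ forcing: 0.036 × (√2641 − √721) = 0.036 × (51.3907 − 26.8514) = 0.036 × 24.5393 = 0.88341 W/m².
Set 5.78 ln(C/289) = 0.88341: ln(C/289) = 0.88341/5.78 = 0.15284, so C = 289 × e^0.15284 = 289 × 1.16514 = 336.73 ppm.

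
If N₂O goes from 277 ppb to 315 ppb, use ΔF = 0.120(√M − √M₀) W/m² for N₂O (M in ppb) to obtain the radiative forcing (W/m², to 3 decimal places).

N₂O: 0.120 × (√315 − √277) = 0.120 × (17.7482 − 16.6433) = 0.120 × 1.1049 = 0.1326 W/m².

ΔF = 0.133 W/m²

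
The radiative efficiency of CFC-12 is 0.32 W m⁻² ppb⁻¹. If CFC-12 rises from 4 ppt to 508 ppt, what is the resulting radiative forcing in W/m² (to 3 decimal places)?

CFC-12: Δ = 508 − 4 = 504 ppt = 0.504 ppb; ΔF = 0.32 × 0.504 = 0.1613 W/m².

ΔF = 0.161 W/m²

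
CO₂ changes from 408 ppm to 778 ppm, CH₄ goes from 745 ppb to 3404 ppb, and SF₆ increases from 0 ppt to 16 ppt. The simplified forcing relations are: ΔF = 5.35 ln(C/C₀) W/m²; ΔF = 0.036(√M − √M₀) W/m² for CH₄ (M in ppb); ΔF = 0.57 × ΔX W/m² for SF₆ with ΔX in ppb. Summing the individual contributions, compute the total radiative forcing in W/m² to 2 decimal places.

CO₂: 5.35 × ln(778/408) = 5.35 × ln(1.90686) = 5.35 × 0.64546 = 3.4532 W/m².
CH₄: 0.036 × (√3404 − √745) = 0.036 × (58.3438 − 27.2947) = 0.036 × 31.0491 = 1.1178 W/m².
SF₆: Δ = 16 − 0 = 16 ppt = 0.016 ppb; ΔF = 0.57 × 0.016 = 0.0091 W/m².
Total ΔF = 3.4532 + 1.1178 + 0.0091 = 4.5801 W/m².

ΔF = 4.58 W/m²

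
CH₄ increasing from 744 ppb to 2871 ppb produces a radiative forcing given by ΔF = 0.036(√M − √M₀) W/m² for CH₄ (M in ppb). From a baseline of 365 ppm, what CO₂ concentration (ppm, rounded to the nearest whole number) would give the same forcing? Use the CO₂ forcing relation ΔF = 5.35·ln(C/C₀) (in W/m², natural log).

CH₄ forcing: 0.036 × (√2871 − √744) = 0.036 × (53.5817 − 27.2764) = 0.036 × 26.3053 = 0.94699 W/m².
Set 5.35 ln(C/365) = 0.94699: ln(C/365) = 0.94699/5.35 = 0.17701, so C = 365 × e^0.17701 = 365 × 1.19364 = 435.68 ppm.

C ≈ 436 ppm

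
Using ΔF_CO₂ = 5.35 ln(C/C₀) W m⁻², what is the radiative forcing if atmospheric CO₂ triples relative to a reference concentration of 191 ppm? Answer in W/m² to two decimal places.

Because the forcing depends only on the ratio C/C₀, the initial concentration does not enter.
ΔF = 5.35 × ln(3) = 5.35 × 1.09861 = 5.8776 W/m².

ΔF = 5.88 W/m²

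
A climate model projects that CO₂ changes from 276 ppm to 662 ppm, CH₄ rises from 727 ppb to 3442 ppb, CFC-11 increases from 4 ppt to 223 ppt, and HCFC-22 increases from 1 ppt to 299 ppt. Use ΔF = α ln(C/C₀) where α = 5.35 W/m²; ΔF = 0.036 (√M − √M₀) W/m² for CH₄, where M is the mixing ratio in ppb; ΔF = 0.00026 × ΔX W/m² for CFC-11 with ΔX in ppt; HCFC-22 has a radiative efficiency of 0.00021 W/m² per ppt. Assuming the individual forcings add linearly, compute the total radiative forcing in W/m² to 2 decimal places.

CO₂: 5.35 × ln(662/276) = 5.35 × ln(2.39855) = 5.35 × 0.87486 = 4.6805 W/m².
CH₄: 0.036 × (√3442 − √727) = 0.036 × (58.6686 − 26.9629) = 0.036 × 31.7057 = 1.1414 W/m².
CFC-11: ΔF = 0.00026 × (223 − 4) = 0.00026 × 219 = 0.0569 W/m².
HCFC-22: ΔF = 0.00021 × (299 − 1) = 0.00021 × 298 = 0.0626 W/m².
Total ΔF = 4.6805 + 1.1414 + 0.0569 + 0.0626 = 5.9414 W/m².

ΔF = 5.94 W/m²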